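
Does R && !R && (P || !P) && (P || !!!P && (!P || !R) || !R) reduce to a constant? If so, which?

yes, False

R && !R && (P || !P) && (P || !!!P && (!P || !R) || !R)
= R && !R && (P || !P) && (P || !P && (!P || !R) || !R)   (double negation)
= R && !R && (P || !P) && (P || !P || !R)   (absorption)
= R && !R && (P || !P)   (absorption)
= R && !R   (complement / identity)
= false   (complement)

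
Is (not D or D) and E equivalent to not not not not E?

E1: (not D or D) and E
    = E   [complement / identity]
E2: not not not not E
    = not not E   [double negation]
    = E   [double negation]
Both reduce to E, so they are equivalent.

Yes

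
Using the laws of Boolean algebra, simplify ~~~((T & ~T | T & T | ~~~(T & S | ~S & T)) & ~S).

~~~((T & ~T | T & T | ~~~(T & S | ~S & T)) & ~S)
= ~~~((T & ~T | T & T | ~(T & S | ~S & T)) & ~S)   — double negation
= ~~~((T | ~(T & S | ~S & T)) & ~S)   — distribution
= ~~~((T | ~T) & ~S)   — distribution
= ~~~~S   — complement / identity
= ~~S   — double negation
= S   — double negation

S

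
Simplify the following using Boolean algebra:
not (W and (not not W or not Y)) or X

not W or X

not (W and (not not W or not Y)) or X
= not (W and (W or not Y)) or X   (double negation)
= not W or X   (absorption)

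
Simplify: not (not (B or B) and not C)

B or C

not (not (B or B) and not C)
= not (not B and not C)   — idempotence
= B or C   — De Morgan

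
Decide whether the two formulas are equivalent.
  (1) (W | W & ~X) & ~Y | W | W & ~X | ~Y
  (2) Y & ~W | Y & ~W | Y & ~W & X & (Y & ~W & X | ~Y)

No

E1: (W | W & ~X) & ~Y | W | W & ~X | ~Y
    = W | W & ~X | ~Y   [absorption]
    = W | ~Y   [absorption]
E2: Y & ~W | Y & ~W | Y & ~W & X & (Y & ~W & X | ~Y)
    = Y & ~W | Y & ~W | Y & ~W & X   [absorption]
    = Y & ~W | Y & ~W   [absorption]
    = Y & ~W   [idempotence]
These differ: at W=1, X=0, Y=0, E1 = 1 but E2 = 0.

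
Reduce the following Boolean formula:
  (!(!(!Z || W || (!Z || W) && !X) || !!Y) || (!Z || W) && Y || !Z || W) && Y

(!(!(!Z || W || (!Z || W) && !X) || !!Y) || (!Z || W) && Y || !Z || W) && Y
= (!(!(!Z || W || (!Z || W) && !X) || !!Y) || !Z || W) && Y   — absorption
= ((!Z || W || (!Z || W) && !X) && !Y || !Z || W) && Y   — De Morgan
= ((!Z || W) && !Y || !Z || W) && Y   — absorption
= (!Z || W) && Y   — absorption

(!Z || W) && Y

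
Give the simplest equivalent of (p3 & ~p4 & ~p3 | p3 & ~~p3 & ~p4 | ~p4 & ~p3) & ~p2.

(p3 & ~p4 & ~p3 | p3 & ~~p3 & ~p4 | ~p4 & ~p3) & ~p2
= (p3 & ~p4 & ~p3 | p3 & p3 & ~p4 | ~p4 & ~p3) & ~p2   (double negation)
= ((~p3 | p3) & p3 & ~p4 | ~p4 & ~p3) & ~p2   (distribution)
= (p3 & ~p4 | ~p4 & ~p3) & ~p2   (complement / identity)
= ~p4 & ~p2   (distribution)

~p4 & ~p2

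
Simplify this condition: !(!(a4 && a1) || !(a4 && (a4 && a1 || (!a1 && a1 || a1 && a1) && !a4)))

a4 && a1

!(!(a4 && a1) || !(a4 && (a4 && a1 || (!a1 && a1 || a1 && a1) && !a4)))
= a4 && a1 && a4 && (a4 && a1 || (!a1 && a1 || a1 && a1) && !a4)   [De Morgan]
= a4 && a1 && a4 && (a4 && a1 || a1 && !a4)   [distribution]
= a4 && a1 && a4 && a1   [distribution]
= a4 && a1   [idempotence]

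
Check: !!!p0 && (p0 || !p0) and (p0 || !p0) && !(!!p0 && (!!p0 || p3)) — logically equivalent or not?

Yes

E1: !!!p0 && (p0 || !p0)
    = !!!p0   (complement / identity)
    = !p0   (double negation)
E2: (p0 || !p0) && !(!!p0 && (!!p0 || p3))
    = (p0 || !p0) && !!!p0   (absorption)
    = !!!p0   (complement / identity)
    = !p0   (double negation)
Both reduce to !p0, so they are equivalent.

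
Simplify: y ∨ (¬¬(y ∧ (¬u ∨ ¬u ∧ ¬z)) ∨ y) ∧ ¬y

y ∨ (¬¬(y ∧ (¬u ∨ ¬u ∧ ¬z)) ∨ y) ∧ ¬y
= y ∨ (¬¬(y ∧ ¬u) ∨ y) ∧ ¬y   [absorption]
= y ∨ (y ∧ ¬u ∨ y) ∧ ¬y   [double negation]
= y ∨ y ∧ ¬y   [absorption]
= y   [complement / identity]

y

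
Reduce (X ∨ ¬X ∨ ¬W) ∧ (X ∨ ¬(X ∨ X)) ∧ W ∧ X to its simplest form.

W ∧ X

(X ∨ ¬X ∨ ¬W) ∧ (X ∨ ¬(X ∨ X)) ∧ W ∧ X
= (X ∨ ¬X ∨ ¬W) ∧ (X ∨ ¬X) ∧ W ∧ X   (idempotence)
= (X ∨ ¬X) ∧ W ∧ X   (absorption)
= W ∧ X   (complement / identity)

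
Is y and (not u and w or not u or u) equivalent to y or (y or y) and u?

Yes

E1: y and (not u and w or not u or u)
    = y and (not u or u)
    = y
E2: y or (y or y) and u
    = y or y and u
    = y
Both reduce to y, so they are equivalent.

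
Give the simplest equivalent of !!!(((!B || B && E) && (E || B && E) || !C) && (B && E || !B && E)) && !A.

!E && !A

!!!(((!B || B && E) && (E || B && E) || !C) && (B && E || !B && E)) && !A
= !!!((B && E || !B && E || !C) && (B && E || !B && E)) && !A
= !!!(B && E || !B && E) && !A
= !!!E && !A
= !E && !A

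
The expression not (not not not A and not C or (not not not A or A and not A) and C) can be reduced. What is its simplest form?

A

not (not not not A and not C or (not not not A or A and not A) and C)
= not (not not not A and not C or not not not A and C)
= not not not not A
= not not A
= A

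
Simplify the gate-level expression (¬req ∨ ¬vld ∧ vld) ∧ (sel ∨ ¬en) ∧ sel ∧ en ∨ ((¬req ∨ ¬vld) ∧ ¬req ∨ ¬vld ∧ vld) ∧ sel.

(¬req ∨ ¬vld ∧ vld) ∧ (sel ∨ ¬en) ∧ sel ∧ en ∨ ((¬req ∨ ¬vld) ∧ ¬req ∨ ¬vld ∧ vld) ∧ sel
= (¬req ∨ ¬vld ∧ vld) ∧ sel ∧ en ∨ ((¬req ∨ ¬vld) ∧ ¬req ∨ ¬vld ∧ vld) ∧ sel   (absorption)
= (¬req ∨ ¬vld ∧ vld) ∧ sel ∧ en ∨ (¬req ∨ ¬vld ∧ vld) ∧ sel   (absorption)
= (¬req ∨ ¬vld ∧ vld) ∧ sel   (absorption)
= ¬req ∧ sel   (complement / identity)

¬req ∧ sel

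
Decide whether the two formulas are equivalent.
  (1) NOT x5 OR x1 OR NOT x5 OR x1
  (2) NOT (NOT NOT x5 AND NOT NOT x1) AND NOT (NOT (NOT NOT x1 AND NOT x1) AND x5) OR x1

Yes

E1: NOT x5 OR x1 OR NOT x5 OR x1
    = NOT x5 OR x1   — idempotence
E2: NOT (NOT NOT x5 AND NOT NOT x1) AND NOT (NOT (NOT NOT x1 AND NOT x1) AND x5) OR x1
    = NOT (NOT NOT x5 AND NOT NOT x1) AND NOT ((NOT x1 OR x1) AND x5) OR x1   — De Morgan
    = NOT (NOT NOT x5 AND NOT NOT x1) AND NOT x5 OR x1   — complement / identity
    = (NOT x5 OR NOT x1) AND NOT x5 OR x1   — De Morgan
    = NOT x5 OR x1   — absorption
Both reduce to NOT x5 OR x1, so they are equivalent.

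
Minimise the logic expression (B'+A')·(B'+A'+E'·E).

B'+A'

(B'+A')·(B'+A'+E'·E)
= (B'+A')·(B'+A')   — complement / identity
= B'+A'   — idempotence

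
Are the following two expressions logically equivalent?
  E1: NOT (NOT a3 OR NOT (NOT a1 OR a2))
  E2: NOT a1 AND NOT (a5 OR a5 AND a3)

No

E1: NOT (NOT a3 OR NOT (NOT a1 OR a2))
    = a3 AND (NOT a1 OR a2)   — De Morgan
E2: NOT a1 AND NOT (a5 OR a5 AND a3)
    = NOT a1 AND NOT a5   — absorption
These differ: at a1=0, a2=1, a3=0, a5=0, E1 = 0 but E2 = 1.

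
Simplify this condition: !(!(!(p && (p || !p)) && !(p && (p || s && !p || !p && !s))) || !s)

!(!(!(p && (p || !p)) && !(p && (p || s && !p || !p && !s))) || !s)
= !(p && (p || !p)) && !(p && (p || s && !p || !p && !s)) && s   — De Morgan
= !(p && (p || !p)) && !(p && (p || !p)) && s   — distribution
= !(p && (p || !p)) && s   — idempotence
= !p && s   — complement / identity

!p && s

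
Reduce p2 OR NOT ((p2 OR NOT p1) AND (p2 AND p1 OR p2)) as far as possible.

p2 OR NOT ((p2 OR NOT p1) AND (p2 AND p1 OR p2))
= p2 OR NOT ((p2 OR NOT p1) AND p2)
= p2 OR NOT p2
= TRUE

TRUE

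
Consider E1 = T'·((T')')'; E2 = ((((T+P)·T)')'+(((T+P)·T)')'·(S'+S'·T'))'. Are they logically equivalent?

E1: T'·((T')')'
    = T'·T'   (double negation)
    = T'   (idempotence)
E2: ((((T+P)·T)')'+(((T+P)·T)')'·(S'+S'·T'))'
    = ((((T+P)·T)')'+(((T+P)·T)')'·S')'   (absorption)
    = ((((T+P)·T)')')'   (absorption)
    = ((T')')'   (absorption)
    = T'   (double negation)
Both reduce to T', so they are equivalent.

Yes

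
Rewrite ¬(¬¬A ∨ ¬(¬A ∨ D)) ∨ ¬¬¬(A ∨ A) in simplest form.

¬(¬¬A ∨ ¬(¬A ∨ D)) ∨ ¬¬¬(A ∨ A)
= ¬(¬¬A ∨ ¬(¬A ∨ D)) ∨ ¬(A ∨ A)   — double negation
= ¬A ∧ (¬A ∨ D) ∨ ¬(A ∨ A)   — De Morgan
= ¬A ∨ ¬(A ∨ A)   — absorption
= ¬A ∨ ¬A   — idempotence
= ¬A   — idempotence

¬A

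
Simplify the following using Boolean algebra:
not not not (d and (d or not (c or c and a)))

not d

not not not (d and (d or not (c or c and a)))
= not not not (d and (d or not c))   [absorption]
= not (d and (d or not c))   [double negation]
= not d   [absorption]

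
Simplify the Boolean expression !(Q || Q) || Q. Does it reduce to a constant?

!(Q || Q) || Q
= !Q || Q   (idempotence)
= true   (complement)

true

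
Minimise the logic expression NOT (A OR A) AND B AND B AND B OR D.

NOT (A OR A) AND B AND B AND B OR D
= NOT (A OR A) AND B AND B OR D   — idempotence
= NOT (A OR A) AND B OR D   — idempotence
= NOT A AND B OR D   — idempotence

NOT A AND B OR D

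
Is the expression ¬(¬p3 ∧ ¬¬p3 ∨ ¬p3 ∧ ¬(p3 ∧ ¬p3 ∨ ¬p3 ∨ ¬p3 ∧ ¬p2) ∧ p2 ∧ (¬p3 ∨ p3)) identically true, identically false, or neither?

identically true

¬(¬p3 ∧ ¬¬p3 ∨ ¬p3 ∧ ¬(p3 ∧ ¬p3 ∨ ¬p3 ∨ ¬p3 ∧ ¬p2) ∧ p2 ∧ (¬p3 ∨ p3))
= ¬(¬p3 ∧ ¬¬p3 ∨ ¬p3 ∧ ¬(p3 ∧ ¬p3 ∨ ¬p3 ∨ ¬p3 ∧ ¬p2) ∧ p2)   — complement / identity
= ¬(¬p3 ∧ ¬¬p3 ∨ ¬p3 ∧ ¬(¬p3 ∨ ¬p3 ∧ ¬p2) ∧ p2)   — complement / identity
= ¬(¬p3 ∧ ¬¬p3 ∨ ¬p3 ∧ ¬¬p3 ∧ p2)   — absorption
= ¬(¬p3 ∧ ¬¬p3)   — absorption
= p3 ∨ ¬p3   — De Morgan
= True   — complement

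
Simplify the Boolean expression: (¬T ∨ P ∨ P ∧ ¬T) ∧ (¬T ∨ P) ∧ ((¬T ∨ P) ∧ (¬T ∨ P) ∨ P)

(¬T ∨ P ∨ P ∧ ¬T) ∧ (¬T ∨ P) ∧ ((¬T ∨ P) ∧ (¬T ∨ P) ∨ P)
= (¬T ∨ P) ∧ (¬T ∨ P) ∧ ((¬T ∨ P) ∧ (¬T ∨ P) ∨ P)   [absorption]
= (¬T ∨ P) ∧ (¬T ∨ P)   [absorption]
= ¬T ∨ P   [idempotence]

¬T ∨ P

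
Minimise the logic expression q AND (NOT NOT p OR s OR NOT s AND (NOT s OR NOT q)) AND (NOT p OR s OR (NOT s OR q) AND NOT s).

q AND (NOT NOT p OR s OR NOT s AND (NOT s OR NOT q)) AND (NOT p OR s OR (NOT s OR q) AND NOT s)
= q AND (NOT NOT p OR s OR NOT s AND (NOT s OR NOT q)) AND (NOT p OR s OR NOT s)   (absorption)
= q AND (p OR s OR NOT s AND (NOT s OR NOT q)) AND (NOT p OR s OR NOT s)   (double negation)
= q AND (p OR s OR NOT s) AND (NOT p OR s OR NOT s)   (absorption)
= q AND (s OR NOT s OR p AND NOT p)   (distribution)
= q AND (s OR NOT s)   (complement / identity)
= q   (complement / identity)

q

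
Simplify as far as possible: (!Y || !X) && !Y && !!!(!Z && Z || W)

!Y && !W

(!Y || !X) && !Y && !!!(!Z && Z || W)
= (!Y || !X) && !Y && !!!W
= (!Y || !X) && !Y && !W
= !Y && !W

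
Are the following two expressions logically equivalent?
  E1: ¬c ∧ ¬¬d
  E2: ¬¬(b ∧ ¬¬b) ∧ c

No

E1: ¬c ∧ ¬¬d
    = ¬c ∧ d   — double negation
E2: ¬¬(b ∧ ¬¬b) ∧ c
    = ¬¬(b ∧ b) ∧ c   — double negation
    = ¬¬b ∧ c   — idempotence
    = b ∧ c   — double negation
These differ: at b=1, c=0, d=1, E1 = 1 but E2 = 0.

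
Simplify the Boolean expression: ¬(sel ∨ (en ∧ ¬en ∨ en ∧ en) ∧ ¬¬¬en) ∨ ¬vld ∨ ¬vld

¬(sel ∨ (en ∧ ¬en ∨ en ∧ en) ∧ ¬¬¬en) ∨ ¬vld ∨ ¬vld
= ¬(sel ∨ en ∧ ¬¬¬en) ∨ ¬vld ∨ ¬vld
= ¬(sel ∨ en ∧ ¬en) ∨ ¬vld ∨ ¬vld
= ¬sel ∨ ¬vld ∨ ¬vld
= ¬sel ∨ ¬vld

¬sel ∨ ¬vld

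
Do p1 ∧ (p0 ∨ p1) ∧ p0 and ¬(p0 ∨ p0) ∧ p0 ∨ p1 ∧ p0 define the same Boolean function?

E1: p1 ∧ (p0 ∨ p1) ∧ p0
    = p1 ∧ p0
E2: ¬(p0 ∨ p0) ∧ p0 ∨ p1 ∧ p0
    = ¬p0 ∧ p0 ∨ p1 ∧ p0
    = p1 ∧ p0
Both reduce to p1 ∧ p0, so they are equivalent.

Yes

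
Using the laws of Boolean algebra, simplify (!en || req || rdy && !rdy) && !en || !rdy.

(!en || req || rdy && !rdy) && !en || !rdy
= (!en || req) && !en || !rdy
= !en || !rdy

!en || !rdy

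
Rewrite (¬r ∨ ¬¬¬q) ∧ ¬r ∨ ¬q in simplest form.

¬r ∨ ¬q

(¬r ∨ ¬¬¬q) ∧ ¬r ∨ ¬q
= (¬r ∨ ¬q) ∧ ¬r ∨ ¬q   (double negation)
= ¬r ∨ ¬q   (absorption)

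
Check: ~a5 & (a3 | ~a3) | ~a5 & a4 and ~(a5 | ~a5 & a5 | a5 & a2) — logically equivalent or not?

E1: ~a5 & (a3 | ~a3) | ~a5 & a4
    = ~a5 | ~a5 & a4   — complement / identity
    = ~a5   — absorption
E2: ~(a5 | ~a5 & a5 | a5 & a2)
    = ~(a5 | a5 & a2)   — complement / identity
    = ~a5   — absorption
Both reduce to ~a5, so they are equivalent.

Yes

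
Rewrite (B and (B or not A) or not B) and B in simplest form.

(B and (B or not A) or not B) and B
= (B or not B) and B   [absorption]
= B   [complement / identity]

B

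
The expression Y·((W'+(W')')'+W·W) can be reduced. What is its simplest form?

Y·W

Y·((W'+(W')')'+W·W)
= Y·(W·W'+W·W)   (De Morgan)
= Y·W   (distribution)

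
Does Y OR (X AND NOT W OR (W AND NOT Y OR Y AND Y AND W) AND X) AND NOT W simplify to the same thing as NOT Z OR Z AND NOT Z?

E1: Y OR (X AND NOT W OR (W AND NOT Y OR Y AND Y AND W) AND X) AND NOT W
    = Y OR (X AND NOT W OR (W AND NOT Y OR Y AND W) AND X) AND NOT W   — idempotence
    = Y OR (X AND NOT W OR W AND X) AND NOT W   — distribution
    = Y OR X AND NOT W   — distribution
E2: NOT Z OR Z AND NOT Z
    = NOT Z   — complement / identity
These differ: at W=0, X=0, Y=0, Z=0, E1 = 0 but E2 = 1.

No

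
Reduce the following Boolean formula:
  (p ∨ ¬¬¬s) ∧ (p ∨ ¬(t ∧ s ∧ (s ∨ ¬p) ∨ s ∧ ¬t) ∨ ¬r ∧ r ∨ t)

p ∨ ¬s

(p ∨ ¬¬¬s) ∧ (p ∨ ¬(t ∧ s ∧ (s ∨ ¬p) ∨ s ∧ ¬t) ∨ ¬r ∧ r ∨ t)
= (p ∨ ¬¬¬s) ∧ (p ∨ ¬(t ∧ s ∨ s ∧ ¬t) ∨ ¬r ∧ r ∨ t)   [absorption]
= (p ∨ ¬¬¬s) ∧ (p ∨ ¬(t ∧ s ∨ s ∧ ¬t) ∨ t)   [complement / identity]
= (p ∨ ¬¬¬s) ∧ (p ∨ ¬s ∨ t)   [distribution]
= (p ∨ ¬s) ∧ (p ∨ ¬s ∨ t)   [double negation]
= p ∨ ¬s   [absorption]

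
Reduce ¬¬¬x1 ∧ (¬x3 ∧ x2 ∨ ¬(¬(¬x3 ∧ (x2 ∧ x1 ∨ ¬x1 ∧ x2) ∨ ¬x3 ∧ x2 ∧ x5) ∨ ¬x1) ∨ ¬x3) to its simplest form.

¬¬¬x1 ∧ (¬x3 ∧ x2 ∨ ¬(¬(¬x3 ∧ (x2 ∧ x1 ∨ ¬x1 ∧ x2) ∨ ¬x3 ∧ x2 ∧ x5) ∨ ¬x1) ∨ ¬x3)
= ¬¬¬x1 ∧ (¬x3 ∧ x2 ∨ ¬(¬(¬x3 ∧ x2 ∨ ¬x3 ∧ x2 ∧ x5) ∨ ¬x1) ∨ ¬x3)
= ¬¬¬x1 ∧ (¬x3 ∧ x2 ∨ (¬x3 ∧ x2 ∨ ¬x3 ∧ x2 ∧ x5) ∧ x1 ∨ ¬x3)
= ¬¬¬x1 ∧ (¬x3 ∧ x2 ∨ ¬x3 ∧ x2 ∧ x1 ∨ ¬x3)
= ¬¬¬x1 ∧ (¬x3 ∧ x2 ∨ ¬x3)
= ¬x1 ∧ (¬x3 ∧ x2 ∨ ¬x3)
= ¬x1 ∧ ¬x3

¬x1 ∧ ¬x3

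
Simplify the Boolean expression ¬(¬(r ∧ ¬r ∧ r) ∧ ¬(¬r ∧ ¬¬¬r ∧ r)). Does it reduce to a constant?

¬(¬(r ∧ ¬r ∧ r) ∧ ¬(¬r ∧ ¬¬¬r ∧ r))
= r ∧ ¬r ∧ r ∨ ¬r ∧ ¬¬¬r ∧ r
= r ∧ ¬r ∧ r ∨ ¬r ∧ ¬r ∧ r
= ¬r ∧ r
= False

False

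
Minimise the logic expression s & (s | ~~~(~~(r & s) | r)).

s

s & (s | ~~~(~~(r & s) | r))
= s & (s | ~~~(r & s | r))   (double negation)
= s & (s | ~(r & s | r))   (double negation)
= s & (s | ~r)   (absorption)
= s   (absorption)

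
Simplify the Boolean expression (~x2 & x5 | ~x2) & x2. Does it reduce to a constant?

(~x2 & x5 | ~x2) & x2
= ~x2 & x2   [absorption]
= 0   [complement]

0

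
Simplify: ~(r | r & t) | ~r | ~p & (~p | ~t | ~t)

~r | ~p

~(r | r & t) | ~r | ~p & (~p | ~t | ~t)
= ~(r | r & t) | ~r | ~p & (~p | ~t)   — idempotence
= ~(r | r & t) | ~r | ~p   — absorption
= ~r | ~r | ~p   — absorption
= ~r | ~p   — idempotence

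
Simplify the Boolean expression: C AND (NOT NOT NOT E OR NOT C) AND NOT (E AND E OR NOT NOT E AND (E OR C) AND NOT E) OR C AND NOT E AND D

C AND (NOT NOT NOT E OR NOT C) AND NOT (E AND E OR NOT NOT E AND (E OR C) AND NOT E) OR C AND NOT E AND D
= C AND (NOT E OR NOT C) AND NOT (E AND E OR NOT NOT E AND (E OR C) AND NOT E) OR C AND NOT E AND D
= C AND (NOT E OR NOT C) AND NOT (E AND E OR E AND (E OR C) AND NOT E) OR C AND NOT E AND D
= C AND (NOT E OR NOT C) AND NOT (E AND E OR E AND NOT E) OR C AND NOT E AND D
= C AND (NOT E OR NOT C) AND NOT E OR C AND NOT E AND D
= C AND NOT E OR C AND NOT E AND D
= C AND NOT E

C AND NOT E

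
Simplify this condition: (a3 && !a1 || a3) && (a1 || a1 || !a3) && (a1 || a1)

a3 && a1

(a3 && !a1 || a3) && (a1 || a1 || !a3) && (a1 || a1)
= (a3 && !a1 || a3) && (a1 || a1)   — absorption
= a3 && (a1 || a1)   — absorption
= a3 && a1   — idempotence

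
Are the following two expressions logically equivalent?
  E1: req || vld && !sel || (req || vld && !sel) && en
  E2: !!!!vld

No

E1: req || vld && !sel || (req || vld && !sel) && en
    = req || vld && !sel
E2: !!!!vld
    = !!vld
    = vld
These differ: at en=0, req=1, sel=0, vld=0, E1 = 1 but E2 = 0.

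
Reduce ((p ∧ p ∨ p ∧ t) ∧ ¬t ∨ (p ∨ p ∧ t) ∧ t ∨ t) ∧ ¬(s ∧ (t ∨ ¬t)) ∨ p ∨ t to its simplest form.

p ∨ t

((p ∧ p ∨ p ∧ t) ∧ ¬t ∨ (p ∨ p ∧ t) ∧ t ∨ t) ∧ ¬(s ∧ (t ∨ ¬t)) ∨ p ∨ t
= ((p ∨ p ∧ t) ∧ ¬t ∨ (p ∨ p ∧ t) ∧ t ∨ t) ∧ ¬(s ∧ (t ∨ ¬t)) ∨ p ∨ t   [idempotence]
= ((p ∨ p ∧ t) ∧ ¬t ∨ (p ∨ p ∧ t) ∧ t ∨ t) ∧ ¬s ∨ p ∨ t   [complement / identity]
= (p ∨ p ∧ t ∨ t) ∧ ¬s ∨ p ∨ t   [distribution]
= (p ∨ t) ∧ ¬s ∨ p ∨ t   [absorption]
= p ∨ t   [absorption]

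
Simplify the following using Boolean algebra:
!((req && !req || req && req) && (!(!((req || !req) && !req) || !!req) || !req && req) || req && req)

!req

!((req && !req || req && req) && (!(!((req || !req) && !req) || !!req) || !req && req) || req && req)
= !(req && (!(!((req || !req) && !req) || !!req) || !req && req) || req && req)   — distribution
= !(req && ((req || !req) && !req && !req || !req && req) || req && req)   — De Morgan
= !(req && (!req && !req || !req && req) || req && req)   — complement / identity
= !(req && !req || req && req)   — distribution
= !req   — distribution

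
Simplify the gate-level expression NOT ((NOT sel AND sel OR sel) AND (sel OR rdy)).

NOT sel

NOT ((NOT sel AND sel OR sel) AND (sel OR rdy))
= NOT (sel AND (sel OR rdy))   (complement / identity)
= NOT sel   (absorption)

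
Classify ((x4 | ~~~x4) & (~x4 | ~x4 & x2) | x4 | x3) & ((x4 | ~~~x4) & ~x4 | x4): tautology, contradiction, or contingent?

tautology

((x4 | ~~~x4) & (~x4 | ~x4 & x2) | x4 | x3) & ((x4 | ~~~x4) & ~x4 | x4)
= ((x4 | ~~~x4) & ~x4 | x4 | x3) & ((x4 | ~~~x4) & ~x4 | x4)   [absorption]
= (x4 | ~~~x4) & ~x4 | x4   [absorption]
= (x4 | ~x4) & ~x4 | x4   [double negation]
= ~x4 | x4   [complement / identity]
= 1   [complement]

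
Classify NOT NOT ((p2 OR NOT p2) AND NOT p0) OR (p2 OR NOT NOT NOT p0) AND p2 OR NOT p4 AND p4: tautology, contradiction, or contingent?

contingent

NOT NOT ((p2 OR NOT p2) AND NOT p0) OR (p2 OR NOT NOT NOT p0) AND p2 OR NOT p4 AND p4
= NOT NOT ((p2 OR NOT p2) AND NOT p0) OR (p2 OR NOT NOT NOT p0) AND p2   [complement / identity]
= NOT NOT NOT p0 OR (p2 OR NOT NOT NOT p0) AND p2   [complement / identity]
= NOT NOT NOT p0 OR (p2 OR NOT p0) AND p2   [double negation]
= NOT NOT NOT p0 OR p2   [absorption]
= NOT p0 OR p2   [double negation]
This depends on p0, p2, so it is not a constant.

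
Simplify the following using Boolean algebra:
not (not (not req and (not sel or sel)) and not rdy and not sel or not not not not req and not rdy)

not (not (not req and (not sel or sel)) and not rdy and not sel or not not not not req and not rdy)
= not (not (not req and (not sel or sel)) and not rdy and not sel or not not req and not rdy)   — double negation
= not (not not req and not rdy and not sel or not not req and not rdy)   — complement / identity
= not (not not req and not rdy)   — absorption
= not req or rdy   — De Morgan

not req or rdy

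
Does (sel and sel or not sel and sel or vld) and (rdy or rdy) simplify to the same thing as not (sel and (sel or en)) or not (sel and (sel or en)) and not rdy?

E1: (sel and sel or not sel and sel or vld) and (rdy or rdy)
    = (sel or vld) and (rdy or rdy)   (distribution)
    = (sel or vld) and rdy   (idempotence)
E2: not (sel and (sel or en)) or not (sel and (sel or en)) and not rdy
    = not (sel and (sel or en))   (absorption)
    = not sel   (absorption)
These differ: at en=0, rdy=0, sel=0, vld=0, E1 = 0 but E2 = 1.

No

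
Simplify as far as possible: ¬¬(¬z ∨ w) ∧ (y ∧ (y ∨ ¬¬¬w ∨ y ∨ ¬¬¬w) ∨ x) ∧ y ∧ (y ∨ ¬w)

¬¬(¬z ∨ w) ∧ (y ∧ (y ∨ ¬¬¬w ∨ y ∨ ¬¬¬w) ∨ x) ∧ y ∧ (y ∨ ¬w)
= ¬¬(¬z ∨ w) ∧ (y ∧ (y ∨ ¬¬¬w) ∨ x) ∧ y ∧ (y ∨ ¬w)   — idempotence
= ¬¬(¬z ∨ w) ∧ (y ∧ (y ∨ ¬w) ∨ x) ∧ y ∧ (y ∨ ¬w)   — double negation
= ¬¬(¬z ∨ w) ∧ y ∧ (y ∨ ¬w)   — absorption
= (¬z ∨ w) ∧ y ∧ (y ∨ ¬w)   — double negation
= (¬z ∨ w) ∧ y   — absorption

(¬z ∨ w) ∧ y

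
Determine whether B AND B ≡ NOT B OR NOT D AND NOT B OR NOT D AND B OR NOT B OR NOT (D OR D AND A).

E1: B AND B
    = B
E2: NOT B OR NOT D AND NOT B OR NOT D AND B OR NOT B OR NOT (D OR D AND A)
    = NOT B OR NOT D OR NOT B OR NOT (D OR D AND A)
    = NOT B OR NOT D OR NOT B OR NOT D
    = NOT B OR NOT D
These differ: at A=0, B=0, D=1, E1 = 0 but E2 = 1.

No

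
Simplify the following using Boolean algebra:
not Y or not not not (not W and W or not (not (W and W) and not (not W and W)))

not Y or not W

not Y or not not not (not W and W or not (not (W and W) and not (not W and W)))
= not Y or not (not W and W or not (not (W and W) and not (not W and W)))   (double negation)
= not Y or not (not W and W or W and W or not W and W)   (De Morgan)
= not Y or not (W and W or not W and W)   (complement / identity)
= not Y or not W   (distribution)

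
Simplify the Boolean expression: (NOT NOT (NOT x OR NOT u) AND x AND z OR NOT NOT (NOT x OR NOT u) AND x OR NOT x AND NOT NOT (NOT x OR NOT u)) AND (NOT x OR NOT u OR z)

(NOT NOT (NOT x OR NOT u) AND x AND z OR NOT NOT (NOT x OR NOT u) AND x OR NOT x AND NOT NOT (NOT x OR NOT u)) AND (NOT x OR NOT u OR z)
= (NOT NOT (NOT x OR NOT u) AND x OR NOT x AND NOT NOT (NOT x OR NOT u)) AND (NOT x OR NOT u OR z)   [absorption]
= NOT NOT (NOT x OR NOT u) AND (NOT x OR NOT u OR z)   [distribution]
= (NOT x OR NOT u) AND (NOT x OR NOT u OR z)   [double negation]
= NOT x OR NOT u   [absorption]

NOT x OR NOT u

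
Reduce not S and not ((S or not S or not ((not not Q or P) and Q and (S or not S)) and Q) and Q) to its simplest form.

not S and not Q

not S and not ((S or not S or not ((not not Q or P) and Q and (S or not S)) and Q) and Q)
= not S and not ((S or not S or not ((not not Q or P) and Q) and Q) and Q)   — complement / identity
= not S and not ((S or not S or not ((Q or P) and Q) and Q) and Q)   — double negation
= not S and not ((S or not S or not Q and Q) and Q)   — absorption
= not S and not ((S or not S) and Q)   — complement / identity
= not S and not Q   — complement / identity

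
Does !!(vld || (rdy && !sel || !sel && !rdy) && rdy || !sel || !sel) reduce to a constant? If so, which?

!!(vld || (rdy && !sel || !sel && !rdy) && rdy || !sel || !sel)
= !!(vld || !sel && rdy || !sel || !sel)   (distribution)
= !!(vld || !sel && rdy || !sel)   (idempotence)
= !!(vld || !sel)   (absorption)
= vld || !sel   (double negation)
This depends on sel, vld, so it is not a constant.

no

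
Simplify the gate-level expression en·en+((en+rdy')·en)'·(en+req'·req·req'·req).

en

en·en+((en+rdy')·en)'·(en+req'·req·req'·req)
= en·en+((en+rdy')·en)'·(en+req'·req)   — idempotence
= en·en+en'·(en+req'·req)   — absorption
= en·en+en'·en   — complement / identity
= en   — distribution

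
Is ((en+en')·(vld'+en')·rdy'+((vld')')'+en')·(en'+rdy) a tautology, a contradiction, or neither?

((en+en')·(vld'+en')·rdy'+((vld')')'+en')·(en'+rdy)
= ((vld'+en')·rdy'+((vld')')'+en')·(en'+rdy)   (complement / identity)
= ((vld'+en')·rdy'+vld'+en')·(en'+rdy)   (double negation)
= (vld'+en')·(en'+rdy)   (absorption)
= en'+vld'·rdy   (distribution)
This depends on en, rdy, vld, so it is not a constant.

neither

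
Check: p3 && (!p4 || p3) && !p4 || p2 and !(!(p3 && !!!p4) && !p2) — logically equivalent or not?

Yes

E1: p3 && (!p4 || p3) && !p4 || p2
    = p3 && !p4 || p2   — absorption
E2: !(!(p3 && !!!p4) && !p2)
    = !(!(p3 && !p4) && !p2)   — double negation
    = p3 && !p4 || p2   — De Morgan
Both reduce to p3 && !p4 || p2, so they are equivalent.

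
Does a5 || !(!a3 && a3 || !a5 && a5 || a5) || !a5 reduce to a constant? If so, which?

a5 || !(!a3 && a3 || !a5 && a5 || a5) || !a5
= a5 || !(!a3 && a3 || a5) || !a5   (complement / identity)
= a5 || !a5 || !a5   (complement / identity)
= a5 || !a5   (idempotence)
= true   (complement)

yes, True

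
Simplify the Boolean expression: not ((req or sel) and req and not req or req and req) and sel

not ((req or sel) and req and not req or req and req) and sel
= not (req and not req or req and req) and sel   — absorption
= not req and sel   — distribution

not req and sel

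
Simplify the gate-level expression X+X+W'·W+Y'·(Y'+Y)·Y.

X+X+W'·W+Y'·(Y'+Y)·Y
= X+W'·W+Y'·(Y'+Y)·Y   (idempotence)
= X+Y'·(Y'+Y)·Y   (complement / identity)
= X+Y'·Y   (complement / identity)
= X   (complement / identity)

X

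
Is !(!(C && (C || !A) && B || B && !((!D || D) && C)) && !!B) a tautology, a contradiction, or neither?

tautology

!(!(C && (C || !A) && B || B && !((!D || D) && C)) && !!B)
= !(!(C && (C || !A) && B || B && !C) && !!B)   — complement / identity
= !(!(C && B || B && !C) && !!B)   — absorption
= !(!B && !!B)   — distribution
= B || !B   — De Morgan
= true   — complement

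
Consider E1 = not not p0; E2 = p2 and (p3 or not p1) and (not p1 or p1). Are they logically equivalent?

E1: not not p0
    = p0   [double negation]
E2: p2 and (p3 or not p1) and (not p1 or p1)
    = p2 and (p3 or not p1)   [complement / identity]
These differ: at p0=1, p1=0, p2=0, p3=0, E1 = 1 but E2 = 0.

No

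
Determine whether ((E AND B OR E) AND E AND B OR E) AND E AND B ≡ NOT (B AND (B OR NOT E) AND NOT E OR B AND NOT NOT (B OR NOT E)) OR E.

No

E1: ((E AND B OR E) AND E AND B OR E) AND E AND B
    = (E AND B OR E) AND E AND B
    = E AND B
E2: NOT (B AND (B OR NOT E) AND NOT E OR B AND NOT NOT (B OR NOT E)) OR E
    = NOT (B AND (B OR NOT E) AND NOT E OR B AND (B OR NOT E)) OR E
    = NOT (B AND (B OR NOT E)) OR E
    = NOT B OR E
These differ: at B=0, E=0, E1 = 0 but E2 = 1.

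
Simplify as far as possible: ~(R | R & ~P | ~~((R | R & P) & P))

~R

~(R | R & ~P | ~~((R | R & P) & P))
= ~(R | R & ~P | (R | R & P) & P)   — double negation
= ~(R | R & ~P | R & P)   — absorption
= ~(R | R & P)   — absorption
= ~R   — absorption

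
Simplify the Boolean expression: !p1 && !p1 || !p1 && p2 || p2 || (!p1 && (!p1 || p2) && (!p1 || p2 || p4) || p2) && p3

!p1 || p2

!p1 && !p1 || !p1 && p2 || p2 || (!p1 && (!p1 || p2) && (!p1 || p2 || p4) || p2) && p3
= !p1 && !p1 || !p1 && p2 || p2 || (!p1 && (!p1 || p2) || p2) && p3   — absorption
= !p1 && (!p1 || p2) || p2 || (!p1 && (!p1 || p2) || p2) && p3   — distribution
= !p1 && (!p1 || p2) || p2   — absorption
= !p1 || p2   — absorption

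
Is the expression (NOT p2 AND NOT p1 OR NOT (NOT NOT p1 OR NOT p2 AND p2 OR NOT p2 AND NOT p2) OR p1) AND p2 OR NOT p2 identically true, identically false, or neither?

(NOT p2 AND NOT p1 OR NOT (NOT NOT p1 OR NOT p2 AND p2 OR NOT p2 AND NOT p2) OR p1) AND p2 OR NOT p2
= (NOT p2 AND NOT p1 OR NOT (NOT NOT p1 OR NOT p2) OR p1) AND p2 OR NOT p2   [distribution]
= (NOT p2 AND NOT p1 OR NOT p1 AND p2 OR p1) AND p2 OR NOT p2   [De Morgan]
= (NOT p1 OR p1) AND p2 OR NOT p2   [distribution]
= p2 OR NOT p2   [complement / identity]
= TRUE   [complement]

identically true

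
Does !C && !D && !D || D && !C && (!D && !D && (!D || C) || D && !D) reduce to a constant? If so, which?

no

!C && !D && !D || D && !C && (!D && !D && (!D || C) || D && !D)
= !C && !D && !D || D && !C && (!D && !D || D && !D)
= !C && !D && !D || D && !C && !D
= !C && !D
This depends on C, D, so it is not a constant.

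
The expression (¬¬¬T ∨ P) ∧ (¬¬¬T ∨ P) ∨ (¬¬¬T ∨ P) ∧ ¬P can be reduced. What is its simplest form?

¬T ∨ P

(¬¬¬T ∨ P) ∧ (¬¬¬T ∨ P) ∨ (¬¬¬T ∨ P) ∧ ¬P
= ¬¬¬T ∨ P ∨ (¬¬¬T ∨ P) ∧ ¬P   (idempotence)
= ¬¬¬T ∨ P   (absorption)
= ¬T ∨ P   (double negation)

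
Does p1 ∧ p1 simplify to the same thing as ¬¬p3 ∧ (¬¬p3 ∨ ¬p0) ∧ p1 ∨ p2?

No

E1: p1 ∧ p1
    = p1   — idempotence
E2: ¬¬p3 ∧ (¬¬p3 ∨ ¬p0) ∧ p1 ∨ p2
    = ¬¬p3 ∧ p1 ∨ p2   — absorption
    = p3 ∧ p1 ∨ p2   — double negation
These differ: at p0=0, p1=0, p2=1, p3=0, E1 = 0 but E2 = 1.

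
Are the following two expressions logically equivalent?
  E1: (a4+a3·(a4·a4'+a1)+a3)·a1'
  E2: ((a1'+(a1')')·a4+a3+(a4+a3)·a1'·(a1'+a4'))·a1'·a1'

E1: (a4+a3·(a4·a4'+a1)+a3)·a1'
    = (a4+a3·a1+a3)·a1'   (complement / identity)
    = (a4+a3)·a1'   (absorption)
E2: ((a1'+(a1')')·a4+a3+(a4+a3)·a1'·(a1'+a4'))·a1'·a1'
    = ((a1'+(a1')')·a4+a3+(a4+a3)·a1')·a1'·a1'   (absorption)
    = ((a1'+a1)·a4+a3+(a4+a3)·a1')·a1'·a1'   (double negation)
    = (a4+a3+(a4+a3)·a1')·a1'·a1'   (complement / identity)
    = (a4+a3)·a1'·a1'   (absorption)
    = (a4+a3)·a1'   (idempotence)
Both reduce to (a4+a3)·a1', so they are equivalent.

Yes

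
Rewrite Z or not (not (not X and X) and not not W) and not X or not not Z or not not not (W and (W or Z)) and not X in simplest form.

Z or not (not (not X and X) and not not W) and not X or not not Z or not not not (W and (W or Z)) and not X
= Z or not (not (not X and X) and not not W) and not X or Z or not not not (W and (W or Z)) and not X   [double negation]
= Z or not (not (not X and X) and not not W) and not X or Z or not not not W and not X   [absorption]
= Z or (not X and X or not W) and not X or Z or not not not W and not X   [De Morgan]
= Z or not W and not X or Z or not not not W and not X   [complement / identity]
= Z or not W and not X or Z or not W and not X   [double negation]
= Z or not W and not X   [idempotence]

Z or not W and not X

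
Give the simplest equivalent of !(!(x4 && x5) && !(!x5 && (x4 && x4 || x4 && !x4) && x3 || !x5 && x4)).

x4

!(!(x4 && x5) && !(!x5 && (x4 && x4 || x4 && !x4) && x3 || !x5 && x4))
= !(!(x4 && x5) && !(!x5 && x4 && x3 || !x5 && x4))   [distribution]
= x4 && x5 || !x5 && x4 && x3 || !x5 && x4   [De Morgan]
= x4 && x5 || !x5 && x4   [absorption]
= x4   [distribution]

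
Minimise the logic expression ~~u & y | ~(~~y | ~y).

u & y

~~u & y | ~(~~y | ~y)
= ~~u & y | ~y & y   [De Morgan]
= u & y | ~y & y   [double negation]
= u & y   [complement / identity]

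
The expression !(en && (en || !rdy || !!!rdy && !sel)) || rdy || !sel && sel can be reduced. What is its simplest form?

!(en && (en || !rdy || !!!rdy && !sel)) || rdy || !sel && sel
= !(en && (en || !rdy || !rdy && !sel)) || rdy || !sel && sel   — double negation
= !(en && (en || !rdy || !rdy && !sel)) || rdy   — complement / identity
= !(en && (en || !rdy)) || rdy   — absorption
= !en || rdy   — absorption

!en || rdy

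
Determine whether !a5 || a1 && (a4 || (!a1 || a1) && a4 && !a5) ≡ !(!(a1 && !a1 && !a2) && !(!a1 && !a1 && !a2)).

No

E1: !a5 || a1 && (a4 || (!a1 || a1) && a4 && !a5)
    = !a5 || a1 && (a4 || a4 && !a5)   [complement / identity]
    = !a5 || a1 && a4   [absorption]
E2: !(!(a1 && !a1 && !a2) && !(!a1 && !a1 && !a2))
    = a1 && !a1 && !a2 || !a1 && !a1 && !a2   [De Morgan]
    = !a1 && !a2   [distribution]
These differ: at a1=1, a2=0, a4=1, a5=0, E1 = 1 but E2 = 0.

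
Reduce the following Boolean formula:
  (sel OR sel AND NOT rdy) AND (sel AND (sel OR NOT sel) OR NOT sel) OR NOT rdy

sel OR NOT rdy

(sel OR sel AND NOT rdy) AND (sel AND (sel OR NOT sel) OR NOT sel) OR NOT rdy
= sel AND (sel AND (sel OR NOT sel) OR NOT sel) OR NOT rdy   — absorption
= sel AND (sel OR NOT sel) OR NOT rdy   — complement / identity
= sel OR NOT rdy   — complement / identity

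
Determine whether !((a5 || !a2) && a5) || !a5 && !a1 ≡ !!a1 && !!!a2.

E1: !((a5 || !a2) && a5) || !a5 && !a1
    = !a5 || !a5 && !a1
    = !a5
E2: !!a1 && !!!a2
    = !!a1 && !a2
    = a1 && !a2
These differ: at a1=0, a2=1, a5=0, E1 = 1 but E2 = 0.

No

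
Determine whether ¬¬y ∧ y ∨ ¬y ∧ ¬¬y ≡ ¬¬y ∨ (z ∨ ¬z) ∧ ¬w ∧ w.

E1: ¬¬y ∧ y ∨ ¬y ∧ ¬¬y
    = ¬¬y   (distribution)
    = y   (double negation)
E2: ¬¬y ∨ (z ∨ ¬z) ∧ ¬w ∧ w
    = ¬¬y ∨ ¬w ∧ w   (complement / identity)
    = ¬¬y   (complement / identity)
    = y   (double negation)
Both reduce to y, so they are equivalent.

Yes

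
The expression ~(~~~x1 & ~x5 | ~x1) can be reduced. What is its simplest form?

~(~~~x1 & ~x5 | ~x1)
= ~(~x1 & ~x5 | ~x1)   — double negation
= ~~x1   — absorption
= x1   — double negation

x1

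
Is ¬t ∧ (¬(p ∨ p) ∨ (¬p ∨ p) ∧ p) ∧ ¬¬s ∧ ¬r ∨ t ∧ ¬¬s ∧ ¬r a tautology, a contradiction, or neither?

¬t ∧ (¬(p ∨ p) ∨ (¬p ∨ p) ∧ p) ∧ ¬¬s ∧ ¬r ∨ t ∧ ¬¬s ∧ ¬r
= ¬t ∧ (¬p ∨ (¬p ∨ p) ∧ p) ∧ ¬¬s ∧ ¬r ∨ t ∧ ¬¬s ∧ ¬r   (idempotence)
= ¬t ∧ (¬p ∨ p) ∧ ¬¬s ∧ ¬r ∨ t ∧ ¬¬s ∧ ¬r   (complement / identity)
= ¬t ∧ ¬¬s ∧ ¬r ∨ t ∧ ¬¬s ∧ ¬r   (complement / identity)
= ¬t ∧ s ∧ ¬r ∨ t ∧ ¬¬s ∧ ¬r   (double negation)
= ¬t ∧ s ∧ ¬r ∨ t ∧ s ∧ ¬r   (double negation)
= s ∧ ¬r   (distribution)
This depends on r, s, so it is not a constant.

neither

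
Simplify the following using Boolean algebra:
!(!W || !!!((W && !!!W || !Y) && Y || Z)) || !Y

!(!W || !!!((W && !!!W || !Y) && Y || Z)) || !Y
= !(!W || !!!((W && !W || !Y) && Y || Z)) || !Y   (double negation)
= !(!W || !((W && !W || !Y) && Y || Z)) || !Y   (double negation)
= !(!W || !(!Y && Y || Z)) || !Y   (complement / identity)
= !(!W || !Z) || !Y   (complement / identity)
= W && Z || !Y   (De Morgan)

W && Z || !Y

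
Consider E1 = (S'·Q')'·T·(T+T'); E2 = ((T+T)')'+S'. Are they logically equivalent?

E1: (S'·Q')'·T·(T+T')
    = (S'·Q')'·T   — complement / identity
    = (S+Q)·T   — De Morgan
E2: ((T+T)')'+S'
    = (T')'+S'   — idempotence
    = T+S'   — double negation
These differ: at Q=0, S=0, T=0, E1 = 0 but E2 = 1.

No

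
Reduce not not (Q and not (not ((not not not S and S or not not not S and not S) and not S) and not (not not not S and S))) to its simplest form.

not not (Q and not (not ((not not not S and S or not not not S and not S) and not S) and not (not not not S and S)))
= not not (Q and ((not not not S and S or not not not S and not S) and not S or not not not S and S))   — De Morgan
= Q and ((not not not S and S or not not not S and not S) and not S or not not not S and S)   — double negation
= Q and (not not not S and not S or not not not S and S)   — distribution
= Q and not not not S and (not S or S)   — distribution
= Q and not not not S   — complement / identity
= Q and not S   — double negation

Q and not S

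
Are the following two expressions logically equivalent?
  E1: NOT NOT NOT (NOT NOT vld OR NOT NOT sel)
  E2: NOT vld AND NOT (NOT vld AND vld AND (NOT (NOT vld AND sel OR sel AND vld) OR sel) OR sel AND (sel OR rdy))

E1: NOT NOT NOT (NOT NOT vld OR NOT NOT sel)
    = NOT NOT (NOT vld AND NOT sel)   [De Morgan]
    = NOT vld AND NOT sel   [double negation]
E2: NOT vld AND NOT (NOT vld AND vld AND (NOT (NOT vld AND sel OR sel AND vld) OR sel) OR sel AND (sel OR rdy))
    = NOT vld AND NOT (NOT vld AND vld AND (NOT sel OR sel) OR sel AND (sel OR rdy))   [distribution]
    = NOT vld AND NOT (NOT vld AND vld AND (NOT sel OR sel) OR sel)   [absorption]
    = NOT vld AND NOT (NOT vld AND vld OR sel)   [complement / identity]
    = NOT vld AND NOT sel   [complement / identity]
Both reduce to NOT vld AND NOT sel, so they are equivalent.

Yes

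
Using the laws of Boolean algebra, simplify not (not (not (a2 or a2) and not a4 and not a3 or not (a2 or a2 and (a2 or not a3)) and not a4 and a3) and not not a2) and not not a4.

not (not (not (a2 or a2) and not a4 and not a3 or not (a2 or a2 and (a2 or not a3)) and not a4 and a3) and not not a2) and not not a4
= not (not (not (a2 or a2) and not a4 and not a3 or not (a2 or a2) and not a4 and a3) and not not a2) and not not a4
= not (not (not (a2 or a2) and not a4) and not not a2) and not not a4
= not (not (not (a2 or a2) and not a4) and not not a2) and a4
= (not (a2 or a2) and not a4 or not a2) and a4
= (not a2 and not a4 or not a2) and a4
= not a2 and a4

not a2 and a4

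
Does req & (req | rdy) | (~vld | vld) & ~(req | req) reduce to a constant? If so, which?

yes, True

req & (req | rdy) | (~vld | vld) & ~(req | req)
= req & (req | rdy) | (~vld | vld) & ~req   — idempotence
= req | (~vld | vld) & ~req   — absorption
= req | ~req   — complement / identity
= 1   — complement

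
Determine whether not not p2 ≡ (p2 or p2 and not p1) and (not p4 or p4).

E1: not not p2
    = p2   — double negation
E2: (p2 or p2 and not p1) and (not p4 or p4)
    = p2 and (not p4 or p4)   — absorption
    = p2   — complement / identity
Both reduce to p2, so they are equivalent.

Yes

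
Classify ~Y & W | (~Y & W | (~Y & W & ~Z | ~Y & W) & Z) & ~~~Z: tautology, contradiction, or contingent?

~Y & W | (~Y & W | (~Y & W & ~Z | ~Y & W) & Z) & ~~~Z
= ~Y & W | (~Y & W | ~Y & W & Z) & ~~~Z
= ~Y & W | ~Y & W & ~~~Z
= ~Y & W | ~Y & W & ~Z
= ~Y & W
This depends on W, Y, so it is not a constant.

contingent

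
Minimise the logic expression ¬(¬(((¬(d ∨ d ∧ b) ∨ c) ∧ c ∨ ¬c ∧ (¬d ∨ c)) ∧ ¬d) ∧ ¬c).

¬(¬(((¬(d ∨ d ∧ b) ∨ c) ∧ c ∨ ¬c ∧ (¬d ∨ c)) ∧ ¬d) ∧ ¬c)
= ¬(¬(((¬d ∨ c) ∧ c ∨ ¬c ∧ (¬d ∨ c)) ∧ ¬d) ∧ ¬c)   [absorption]
= ¬(¬((¬d ∨ c) ∧ ¬d) ∧ ¬c)   [distribution]
= ¬(¬¬d ∧ ¬c)   [absorption]
= ¬d ∨ c   [De Morgan]

¬d ∨ c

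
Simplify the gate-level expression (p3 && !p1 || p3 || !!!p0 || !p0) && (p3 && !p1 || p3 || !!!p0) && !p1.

(p3 && !p1 || p3 || !!!p0 || !p0) && (p3 && !p1 || p3 || !!!p0) && !p1
= (p3 && !p1 || p3 || !!!p0) && !p1   (absorption)
= (p3 || !!!p0) && !p1   (absorption)
= (p3 || !p0) && !p1   (double negation)

(p3 || !p0) && !p1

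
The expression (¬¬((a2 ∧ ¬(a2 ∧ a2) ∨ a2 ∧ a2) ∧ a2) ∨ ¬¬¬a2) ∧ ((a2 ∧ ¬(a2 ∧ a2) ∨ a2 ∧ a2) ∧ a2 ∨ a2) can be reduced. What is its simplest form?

(¬¬((a2 ∧ ¬(a2 ∧ a2) ∨ a2 ∧ a2) ∧ a2) ∨ ¬¬¬a2) ∧ ((a2 ∧ ¬(a2 ∧ a2) ∨ a2 ∧ a2) ∧ a2 ∨ a2)
= (¬¬((a2 ∧ ¬(a2 ∧ a2) ∨ a2 ∧ a2) ∧ a2) ∨ ¬a2) ∧ ((a2 ∧ ¬(a2 ∧ a2) ∨ a2 ∧ a2) ∧ a2 ∨ a2)   — double negation
= ((a2 ∧ ¬(a2 ∧ a2) ∨ a2 ∧ a2) ∧ a2 ∨ ¬a2) ∧ ((a2 ∧ ¬(a2 ∧ a2) ∨ a2 ∧ a2) ∧ a2 ∨ a2)   — double negation
= (a2 ∧ ¬(a2 ∧ a2) ∨ a2 ∧ a2) ∧ a2 ∨ ¬a2 ∧ a2   — distribution
= (a2 ∧ ¬a2 ∨ a2 ∧ a2) ∧ a2 ∨ ¬a2 ∧ a2   — idempotence
= a2 ∧ a2 ∨ ¬a2 ∧ a2   — distribution
= a2   — distribution

a2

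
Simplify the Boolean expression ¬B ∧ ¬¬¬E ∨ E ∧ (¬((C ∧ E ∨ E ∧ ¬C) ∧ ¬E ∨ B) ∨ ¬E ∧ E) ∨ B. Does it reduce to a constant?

¬B ∧ ¬¬¬E ∨ E ∧ (¬((C ∧ E ∨ E ∧ ¬C) ∧ ¬E ∨ B) ∨ ¬E ∧ E) ∨ B
= ¬B ∧ ¬E ∨ E ∧ (¬((C ∧ E ∨ E ∧ ¬C) ∧ ¬E ∨ B) ∨ ¬E ∧ E) ∨ B   — double negation
= ¬B ∧ ¬E ∨ E ∧ (¬(E ∧ ¬E ∨ B) ∨ ¬E ∧ E) ∨ B   — distribution
= ¬B ∧ ¬E ∨ E ∧ (¬B ∨ ¬E ∧ E) ∨ B   — complement / identity
= ¬B ∧ ¬E ∨ E ∧ ¬B ∨ B   — complement / identity
= ¬B ∨ B   — distribution
= True   — complement

True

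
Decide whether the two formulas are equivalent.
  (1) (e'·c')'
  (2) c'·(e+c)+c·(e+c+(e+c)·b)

E1: (e'·c')'
    = e+c   (De Morgan)
E2: c'·(e+c)+c·(e+c+(e+c)·b)
    = c'·(e+c)+c·(e+c)   (absorption)
    = e+c   (distribution)
Both reduce to e+c, so they are equivalent.

Yes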